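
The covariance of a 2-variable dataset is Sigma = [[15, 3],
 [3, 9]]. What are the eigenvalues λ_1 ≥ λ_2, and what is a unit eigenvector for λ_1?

Step 1 — characteristic polynomial of 2×2 Sigma:
  det(Sigma - λI) = λ² - trace · λ + det = 0.
  trace = 15 + 9 = 24, det = 15·9 - (3)² = 126.
Step 2 — discriminant:
  Δ = trace² - 4·det = 576 - 504 = 72.
Step 3 — eigenvalues:
  λ = (trace ± √Δ)/2 = (24 ± 8.4853)/2,
  λ_1 = 16.2426,  λ_2 = 7.7574.

Step 4 — unit eigenvector for λ_1: solve (Sigma - λ_1 I)v = 0. First row:
  (15 - 16.2426)·v_x + (3)·v_y = 0, i.e. (-1.2426)·v_x + (3)·v_y = 0,
  so v ∝ (b, λ_1 - a) = (3, 1.2426) = u.
  ||u|| = √((3)² + (1.2426)²) = √(10.5442) ≈ 3.2472,
  v_1 = u/||u|| ≈ (0.9239, 0.3827) (||v_1|| = 1).

λ_1 = 16.2426,  λ_2 = 7.7574;  v_1 ≈ (0.9239, 0.3827)


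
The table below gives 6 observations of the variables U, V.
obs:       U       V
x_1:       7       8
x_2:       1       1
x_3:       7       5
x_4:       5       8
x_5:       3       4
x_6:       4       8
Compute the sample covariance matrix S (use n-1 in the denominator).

Step 1 — column means:
  mean(U) = (7 + 1 + 7 + 5 + 3 + 4) / 6 = 27/6 = 4.5
  mean(V) = (8 + 1 + 5 + 8 + 4 + 8) / 6 = 34/6 = 5.6667

Step 2 — sample covariance S[i,j] = (1/(n-1)) · Σ_k (x_{k,i} - mean_i) · (x_{k,j} - mean_j), with n-1 = 5.
  S[U,U] = ((2.5)·(2.5) + (-3.5)·(-3.5) + (2.5)·(2.5) + (0.5)·(0.5) + (-1.5)·(-1.5) + (-0.5)·(-0.5)) / 5 = 27.5/5 = 5.5
  S[U,V] = ((2.5)·(2.3333) + (-3.5)·(-4.6667) + (2.5)·(-0.6667) + (0.5)·(2.3333) + (-1.5)·(-1.6667) + (-0.5)·(2.3333)) / 5 = 23/5 = 4.6
  S[V,V] = ((2.3333)·(2.3333) + (-4.6667)·(-4.6667) + (-0.6667)·(-0.6667) + (2.3333)·(2.3333) + (-1.6667)·(-1.6667) + (2.3333)·(2.3333)) / 5 = 41.3333/5 = 8.2667

S is symmetric (S[j,i] = S[i,j]). Assembling:

S = [[5.5, 4.6],
 [4.6, 8.2667]]


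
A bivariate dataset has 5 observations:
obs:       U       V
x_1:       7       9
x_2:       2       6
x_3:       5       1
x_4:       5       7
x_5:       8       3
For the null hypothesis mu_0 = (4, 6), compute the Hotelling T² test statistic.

Step 1 — sample mean vector:
  mean(U) = (7 + 2 + 5 + 5 + 8) / 5 = 27/5 = 5.4
  mean(V) = (9 + 6 + 1 + 7 + 3) / 5 = 26/5 = 5.2
  x̄ = (5.4, 5.2),  deviation x̄ - mu_0 = (5.4, 5.2) - (4, 6) = (1.4, -0.8).

Step 2 — sample covariance matrix, S[i,j] = (1/(n-1)) · Σ_k (x_{k,i} - mean_i) · (x_{k,j} - mean_j), divisor n-1 = 4:
  S[U,U] = ((1.6)·(1.6) + (-3.4)·(-3.4) + (-0.4)·(-0.4) + (-0.4)·(-0.4) + (2.6)·(2.6)) / 4 = 21.2/4 = 5.3
  S[U,V] = ((1.6)·(3.8) + (-3.4)·(0.8) + (-0.4)·(-4.2) + (-0.4)·(1.8) + (2.6)·(-2.2)) / 4 = -1.4/4 = -0.35
  S[V,V] = ((3.8)·(3.8) + (0.8)·(0.8) + (-4.2)·(-4.2) + (1.8)·(1.8) + (-2.2)·(-2.2)) / 4 = 40.8/4 = 10.2
  S = [[5.3, -0.35],
 [-0.35, 10.2]].

Step 3 — invert S. det(S) = 5.3·10.2 - (-0.35)² = 53.9375.
  S^{-1} = (1/det) · [[d, -b], [-b, a]] = [[0.1891, 0.0065],
 [0.0065, 0.0983]].

Step 4 — quadratic form (x̄ - mu_0)^T · S^{-1} · (x̄ - mu_0):
  S^{-1} · (x̄ - mu_0) = (0.2596, -0.0695),
  (x̄ - mu_0)^T · [...] = (1.4)·(0.2596) + (-0.8)·(-0.0695) = 0.419.

Step 5 — scale by n: T² = 5 · 0.419 = 2.095.

T² ≈ 2.095


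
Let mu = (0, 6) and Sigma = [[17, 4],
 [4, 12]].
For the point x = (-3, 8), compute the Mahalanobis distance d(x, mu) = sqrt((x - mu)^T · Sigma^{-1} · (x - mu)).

Step 1 — centre the observation: (x - mu) = (-3, 2).

Step 2 — invert Sigma. det(Sigma) = 17·12 - (4)² = 188.
  Sigma^{-1} = (1/det) · [[d, -b], [-b, a]] = [[0.0638, -0.0213],
 [-0.0213, 0.0904]].

Step 3 — form the quadratic (x - mu)^T · Sigma^{-1} · (x - mu):
  Sigma^{-1} · (x - mu) = (-0.234, 0.2447).
  (x - mu)^T · [Sigma^{-1} · (x - mu)] = (-3)·(-0.234) + (2)·(0.2447) = 1.1915.

Step 4 — take square root: d = √(1.1915) ≈ 1.0916.

d(x, mu) = √(1.1915) ≈ 1.0916


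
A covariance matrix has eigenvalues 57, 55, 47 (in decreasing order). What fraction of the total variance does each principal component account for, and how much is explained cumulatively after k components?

Step 1 — total variance = trace(Sigma) = Σ λ_i = 57 + 55 + 47 = 159.

Step 2 — fraction explained by component i = λ_i / Σ λ:
  PC1: 57/159 = 0.3585
  PC2: 55/159 = 0.3459
  PC3: 47/159 = 0.2956

Step 3 — cumulative fraction after k components = (λ_1 + ... + λ_k) / Σ λ:
  k = 1: 57/159 = 0.3585
  k = 2: (57 + 55)/159 = 112/159 = 0.7044
  k = 3: (57 + 55 + 47)/159 = 159/159 = 1

Summary (fraction, with percent):

explained: PC1 0.3585 (35.85%), PC2 0.3459 (34.59%), PC3 0.2956 (29.56%);  cumulative: 0.3585, 0.7044, 1


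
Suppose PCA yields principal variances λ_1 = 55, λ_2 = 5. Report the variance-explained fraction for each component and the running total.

Step 1 — total variance = trace(Sigma) = Σ λ_i = 55 + 5 = 60.

Step 2 — fraction explained by component i = λ_i / Σ λ:
  PC1: 55/60 = 0.9167
  PC2: 5/60 = 0.0833

Step 3 — cumulative fraction after k components = (λ_1 + ... + λ_k) / Σ λ:
  k = 1: 55/60 = 0.9167
  k = 2: (55 + 5)/60 = 60/60 = 1

Summary (fraction, with percent):

explained: PC1 0.9167 (91.67%), PC2 0.0833 (8.33%);  cumulative: 0.9167, 1


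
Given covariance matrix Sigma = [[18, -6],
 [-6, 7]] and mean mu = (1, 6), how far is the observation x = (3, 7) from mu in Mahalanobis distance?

Step 1 — centre the observation: (x - mu) = (2, 1).

Step 2 — invert Sigma. det(Sigma) = 18·7 - (-6)² = 90.
  Sigma^{-1} = (1/det) · [[d, -b], [-b, a]] = [[0.0778, 0.0667],
 [0.0667, 0.2]].

Step 3 — form the quadratic (x - mu)^T · Sigma^{-1} · (x - mu):
  Sigma^{-1} · (x - mu) = (0.2222, 0.3333).
  (x - mu)^T · [Sigma^{-1} · (x - mu)] = (2)·(0.2222) + (1)·(0.3333) = 0.7778.

Step 4 — take square root: d = √(0.7778) ≈ 0.8819.

d(x, mu) = √(0.7778) ≈ 0.8819


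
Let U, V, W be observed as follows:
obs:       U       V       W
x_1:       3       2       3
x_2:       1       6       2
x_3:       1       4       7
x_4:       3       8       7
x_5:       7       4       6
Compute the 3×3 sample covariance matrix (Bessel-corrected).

Step 1 — column means:
  mean(U) = (3 + 1 + 1 + 3 + 7) / 5 = 15/5 = 3
  mean(V) = (2 + 6 + 4 + 8 + 4) / 5 = 24/5 = 4.8
  mean(W) = (3 + 2 + 7 + 7 + 6) / 5 = 25/5 = 5

Step 2 — sample covariance S[i,j] = (1/(n-1)) · Σ_k (x_{k,i} - mean_i) · (x_{k,j} - mean_j), with n-1 = 4.
  S[U,U] = ((0)·(0) + (-2)·(-2) + (-2)·(-2) + (0)·(0) + (4)·(4)) / 4 = 24/4 = 6
  S[U,V] = ((0)·(-2.8) + (-2)·(1.2) + (-2)·(-0.8) + (0)·(3.2) + (4)·(-0.8)) / 4 = -4/4 = -1
  S[U,W] = ((0)·(-2) + (-2)·(-3) + (-2)·(2) + (0)·(2) + (4)·(1)) / 4 = 6/4 = 1.5
  S[V,V] = ((-2.8)·(-2.8) + (1.2)·(1.2) + (-0.8)·(-0.8) + (3.2)·(3.2) + (-0.8)·(-0.8)) / 4 = 20.8/4 = 5.2
  S[V,W] = ((-2.8)·(-2) + (1.2)·(-3) + (-0.8)·(2) + (3.2)·(2) + (-0.8)·(1)) / 4 = 6/4 = 1.5
  S[W,W] = ((-2)·(-2) + (-3)·(-3) + (2)·(2) + (2)·(2) + (1)·(1)) / 4 = 22/4 = 5.5

S is symmetric (S[j,i] = S[i,j]). Assembling:

S = [[6, -1, 1.5],
 [-1, 5.2, 1.5],
 [1.5, 1.5, 5.5]]


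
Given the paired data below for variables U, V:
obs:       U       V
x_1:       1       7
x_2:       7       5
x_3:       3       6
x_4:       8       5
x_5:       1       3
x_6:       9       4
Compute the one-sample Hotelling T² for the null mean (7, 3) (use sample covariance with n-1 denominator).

Step 1 — sample mean vector:
  mean(U) = (1 + 7 + 3 + 8 + 1 + 9) / 6 = 29/6 = 4.8333
  mean(V) = (7 + 5 + 6 + 5 + 3 + 4) / 6 = 30/6 = 5
  x̄ = (4.8333, 5),  deviation x̄ - mu_0 = (4.8333, 5) - (7, 3) = (-2.1667, 2).

Step 2 — sample covariance matrix, S[i,j] = (1/(n-1)) · Σ_k (x_{k,i} - mean_i) · (x_{k,j} - mean_j), divisor n-1 = 5:
  S[U,U] = ((-3.8333)·(-3.8333) + (2.1667)·(2.1667) + (-1.8333)·(-1.8333) + (3.1667)·(3.1667) + (-3.8333)·(-3.8333) + (4.1667)·(4.1667)) / 5 = 64.8333/5 = 12.9667
  S[U,V] = ((-3.8333)·(2) + (2.1667)·(0) + (-1.8333)·(1) + (3.1667)·(0) + (-3.8333)·(-2) + (4.1667)·(-1)) / 5 = -6/5 = -1.2
  S[V,V] = ((2)·(2) + (0)·(0) + (1)·(1) + (0)·(0) + (-2)·(-2) + (-1)·(-1)) / 5 = 10/5 = 2
  S = [[12.9667, -1.2],
 [-1.2, 2]].

Step 3 — invert S. det(S) = 12.9667·2 - (-1.2)² = 24.4933.
  S^{-1} = (1/det) · [[d, -b], [-b, a]] = [[0.0817, 0.049],
 [0.049, 0.5294]].

Step 4 — quadratic form (x̄ - mu_0)^T · S^{-1} · (x̄ - mu_0):
  S^{-1} · (x̄ - mu_0) = (-0.0789, 0.9526),
  (x̄ - mu_0)^T · [...] = (-2.1667)·(-0.0789) + (2)·(0.9526) = 2.0763.

Step 5 — scale by n: T² = 6 · 2.0763 = 12.4578.

T² ≈ 12.4578


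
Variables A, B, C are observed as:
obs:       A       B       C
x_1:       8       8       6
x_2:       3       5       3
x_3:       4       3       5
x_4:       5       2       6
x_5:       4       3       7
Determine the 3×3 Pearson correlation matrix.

Step 1 — column means:
  mean(A) = (8 + 3 + 4 + 5 + 4) / 5 = 24/5 = 4.8
  mean(B) = (8 + 5 + 3 + 2 + 3) / 5 = 21/5 = 4.2
  mean(C) = (6 + 3 + 5 + 6 + 7) / 5 = 27/5 = 5.4

Step 2 — sample variances and covariances s[i,j] = (1/(n-1)) · Σ_k (x_{k,i} - mean_i) · (x_{k,j} - mean_j), with n-1 = 4:
  s[A,A] = ((3.2)·(3.2) + (-1.8)·(-1.8) + (-0.8)·(-0.8) + (0.2)·(0.2) + (-0.8)·(-0.8)) / 4 = 14.8/4 = 3.7
  s[A,B] = ((3.2)·(3.8) + (-1.8)·(0.8) + (-0.8)·(-1.2) + (0.2)·(-2.2) + (-0.8)·(-1.2)) / 4 = 12.2/4 = 3.05
  s[A,C] = ((3.2)·(0.6) + (-1.8)·(-2.4) + (-0.8)·(-0.4) + (0.2)·(0.6) + (-0.8)·(1.6)) / 4 = 5.4/4 = 1.35
  s[B,B] = ((3.8)·(3.8) + (0.8)·(0.8) + (-1.2)·(-1.2) + (-2.2)·(-2.2) + (-1.2)·(-1.2)) / 4 = 22.8/4 = 5.7
  s[B,C] = ((3.8)·(0.6) + (0.8)·(-2.4) + (-1.2)·(-0.4) + (-2.2)·(0.6) + (-1.2)·(1.6)) / 4 = -2.4/4 = -0.6
  s[C,C] = ((0.6)·(0.6) + (-2.4)·(-2.4) + (-0.4)·(-0.4) + (0.6)·(0.6) + (1.6)·(1.6)) / 4 = 9.2/4 = 2.3
  Sample standard deviations s_i = √(s[i,i]):
  s(A) = √(3.7) = 1.9235
  s(B) = √(5.7) = 2.3875
  s(C) = √(2.3) = 1.5166

Step 3 — r_{ij} = s_{ij} / (s_i · s_j):
  r[A,A] = 1 (diagonal).
  r[A,B] = 3.05 / (1.9235 · 2.3875) = 3.05 / 4.5924 = 0.6641
  r[A,C] = 1.35 / (1.9235 · 1.5166) = 1.35 / 2.9172 = 0.4628
  r[B,B] = 1 (diagonal).
  r[B,C] = -0.6 / (2.3875 · 1.5166) = -0.6 / 3.6208 = -0.1657
  r[C,C] = 1 (diagonal).

R is symmetric with unit diagonal. Assembling:

R = [[1, 0.6641, 0.4628],
 [0.6641, 1, -0.1657],
 [0.4628, -0.1657, 1]]


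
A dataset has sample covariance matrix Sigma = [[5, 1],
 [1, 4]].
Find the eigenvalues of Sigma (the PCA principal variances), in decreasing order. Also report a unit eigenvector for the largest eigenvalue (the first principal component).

Step 1 — characteristic polynomial of 2×2 Sigma:
  det(Sigma - λI) = λ² - trace · λ + det = 0.
  trace = 5 + 4 = 9, det = 5·4 - (1)² = 19.
Step 2 — discriminant:
  Δ = trace² - 4·det = 81 - 76 = 5.
Step 3 — eigenvalues:
  λ = (trace ± √Δ)/2 = (9 ± 2.2361)/2,
  λ_1 = 5.618,  λ_2 = 3.382.

Step 4 — unit eigenvector for λ_1: solve (Sigma - λ_1 I)v = 0. First row:
  (5 - 5.618)·v_x + (1)·v_y = 0, i.e. (-0.618)·v_x + (1)·v_y = 0,
  so v ∝ (b, λ_1 - a) = (1, 0.618) = u.
  ||u|| = √((1)² + (0.618)²) = √(1.382) ≈ 1.1756,
  v_1 = u/||u|| ≈ (0.8507, 0.5257) (||v_1|| = 1).

λ_1 = 5.618,  λ_2 = 3.382;  v_1 ≈ (0.8507, 0.5257)


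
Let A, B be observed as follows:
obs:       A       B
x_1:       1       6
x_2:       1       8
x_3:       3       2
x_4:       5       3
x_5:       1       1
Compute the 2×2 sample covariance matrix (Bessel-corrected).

Step 1 — column means:
  mean(A) = (1 + 1 + 3 + 5 + 1) / 5 = 11/5 = 2.2
  mean(B) = (6 + 8 + 2 + 3 + 1) / 5 = 20/5 = 4

Step 2 — sample covariance S[i,j] = (1/(n-1)) · Σ_k (x_{k,i} - mean_i) · (x_{k,j} - mean_j), with n-1 = 4.
  S[A,A] = ((-1.2)·(-1.2) + (-1.2)·(-1.2) + (0.8)·(0.8) + (2.8)·(2.8) + (-1.2)·(-1.2)) / 4 = 12.8/4 = 3.2
  S[A,B] = ((-1.2)·(2) + (-1.2)·(4) + (0.8)·(-2) + (2.8)·(-1) + (-1.2)·(-3)) / 4 = -8/4 = -2
  S[B,B] = ((2)·(2) + (4)·(4) + (-2)·(-2) + (-1)·(-1) + (-3)·(-3)) / 4 = 34/4 = 8.5

S is symmetric (S[j,i] = S[i,j]). Assembling:

S = [[3.2, -2],
 [-2, 8.5]]


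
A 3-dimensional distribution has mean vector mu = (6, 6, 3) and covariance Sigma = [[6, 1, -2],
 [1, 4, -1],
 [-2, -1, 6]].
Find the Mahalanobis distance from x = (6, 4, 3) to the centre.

Step 1 — centre the observation: (x - mu) = (0, -2, 0).

Step 2 — invert Sigma (cofactor / det for 3×3, or solve directly):
  Sigma^{-1} = [[0.1917, -0.0333, 0.0583],
 [-0.0333, 0.2667, 0.0333],
 [0.0583, 0.0333, 0.1917]].

Step 3 — form the quadratic (x - mu)^T · Sigma^{-1} · (x - mu):
  Sigma^{-1} · (x - mu) = (0.0667, -0.5333, -0.0667).
  (x - mu)^T · [Sigma^{-1} · (x - mu)] = (0)·(0.0667) + (-2)·(-0.5333) + (0)·(-0.0667) = 1.0667.

Step 4 — take square root: d = √(1.0667) ≈ 1.0328.

d(x, mu) = √(1.0667) ≈ 1.0328


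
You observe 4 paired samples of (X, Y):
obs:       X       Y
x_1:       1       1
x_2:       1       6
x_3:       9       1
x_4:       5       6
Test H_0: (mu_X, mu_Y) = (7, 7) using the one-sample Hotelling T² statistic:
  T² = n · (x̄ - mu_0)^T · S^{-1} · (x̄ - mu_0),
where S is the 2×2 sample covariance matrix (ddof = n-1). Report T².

Step 1 — sample mean vector:
  mean(X) = (1 + 1 + 9 + 5) / 4 = 16/4 = 4
  mean(Y) = (1 + 6 + 1 + 6) / 4 = 14/4 = 3.5
  x̄ = (4, 3.5),  deviation x̄ - mu_0 = (4, 3.5) - (7, 7) = (-3, -3.5).

Step 2 — sample covariance matrix, S[i,j] = (1/(n-1)) · Σ_k (x_{k,i} - mean_i) · (x_{k,j} - mean_j), divisor n-1 = 3:
  S[X,X] = ((-3)·(-3) + (-3)·(-3) + (5)·(5) + (1)·(1)) / 3 = 44/3 = 14.6667
  S[X,Y] = ((-3)·(-2.5) + (-3)·(2.5) + (5)·(-2.5) + (1)·(2.5)) / 3 = -10/3 = -3.3333
  S[Y,Y] = ((-2.5)·(-2.5) + (2.5)·(2.5) + (-2.5)·(-2.5) + (2.5)·(2.5)) / 3 = 25/3 = 8.3333
  S = [[14.6667, -3.3333],
 [-3.3333, 8.3333]].

Step 3 — invert S. det(S) = 14.6667·8.3333 - (-3.3333)² = 111.1111.
  S^{-1} = (1/det) · [[d, -b], [-b, a]] = [[0.075, 0.03],
 [0.03, 0.132]].

Step 4 — quadratic form (x̄ - mu_0)^T · S^{-1} · (x̄ - mu_0):
  S^{-1} · (x̄ - mu_0) = (-0.33, -0.552),
  (x̄ - mu_0)^T · [...] = (-3)·(-0.33) + (-3.5)·(-0.552) = 2.922.

Step 5 — scale by n: T² = 4 · 2.922 = 11.688.

T² ≈ 11.688


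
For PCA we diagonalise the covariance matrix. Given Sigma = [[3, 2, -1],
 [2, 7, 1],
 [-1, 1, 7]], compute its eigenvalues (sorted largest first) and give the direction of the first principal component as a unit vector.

Step 1 — characteristic polynomial p(λ) = det(λI - Sigma) = λ³ - tr·λ² + c_1·λ - det, where tr = trace, c_1 = sum of the principal 2×2 minors, det = det(Sigma):
  tr = 3 + 7 + 7 = 17,
  c_1 = (3·7 - (2)²) + (3·7 - (-1)²) + (7·7 - (1)²) = 17 + 20 + 48 = 85,
  det = 3·(7·7 - (1)²) - (2)·((2)·7 - (1)·(-1)) + (-1)·((2)·(1) - 7·(-1)) = 3·(48) - (2)·(15) + (-1)·(9) = 105.
  So p(λ) = λ³ - 17λ² + 85λ - 105.
Step 2 — look for an integer root (rational root theorem: any rational root is an integer divisor of 105). Testing λ = 7:
  p(7) = 343 - 833 + 595 - 105 = 0  ✓
  Dividing out (λ - 7): p(λ) = (λ - 7)(λ² - 10λ + 15).
Step 3 — remaining eigenvalues from the quadratic λ² - 10λ + 15 = 0:
  Δ = 10² - 4·15 = 100 - 60 = 40,  λ = (10 ± √40)/2 = (10 ± 6.3246)/2 ≈ 8.1623 or 1.8377.
  Sorted: λ_1 = 8.1623,  λ_2 = 7,  λ_3 = 1.8377  (check: sum = 17 = tr ✓).

Step 4 — unit eigenvector for λ_1 ≈ 8.1623: v spans the null space of (Sigma - λ_1 I), whose rows are
  r_1 = (-5.1623, 2, -1),  r_2 = (2, -1.1623, 1),  r_3 = (-1, 1, -1.1623).
  v is orthogonal to every row, so take v ∝ r_1 × r_2 = ((2)·(1) - (-1)·(-1.1623), (-1)·(2) - (-5.1623)·(1), (-5.1623)·(-1.1623) - (2)·(2)) ≈ (0.8377, 3.1623, 2).
  Let u = (0.8377, 3.1623, 2).
  ||u|| = √((0.8377)² + (3.1623)² + (2)²) = √(14.7018) ≈ 3.8343,  v_1 = u/||u|| ≈ (0.2185, 0.8247, 0.5216) (||v_1|| = 1).

λ_1 = 8.1623,  λ_2 = 7,  λ_3 = 1.8377;  v_1 ≈ (0.2185, 0.8247, 0.5216)


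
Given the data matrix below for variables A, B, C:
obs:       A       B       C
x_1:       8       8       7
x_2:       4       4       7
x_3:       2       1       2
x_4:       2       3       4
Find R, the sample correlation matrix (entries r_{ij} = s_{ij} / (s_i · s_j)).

Step 1 — column means:
  mean(A) = (8 + 4 + 2 + 2) / 4 = 16/4 = 4
  mean(B) = (8 + 4 + 1 + 3) / 4 = 16/4 = 4
  mean(C) = (7 + 7 + 2 + 4) / 4 = 20/4 = 5

Step 2 — sample variances and covariances s[i,j] = (1/(n-1)) · Σ_k (x_{k,i} - mean_i) · (x_{k,j} - mean_j), with n-1 = 3:
  s[A,A] = ((4)·(4) + (0)·(0) + (-2)·(-2) + (-2)·(-2)) / 3 = 24/3 = 8
  s[A,B] = ((4)·(4) + (0)·(0) + (-2)·(-3) + (-2)·(-1)) / 3 = 24/3 = 8
  s[A,C] = ((4)·(2) + (0)·(2) + (-2)·(-3) + (-2)·(-1)) / 3 = 16/3 = 5.3333
  s[B,B] = ((4)·(4) + (0)·(0) + (-3)·(-3) + (-1)·(-1)) / 3 = 26/3 = 8.6667
  s[B,C] = ((4)·(2) + (0)·(2) + (-3)·(-3) + (-1)·(-1)) / 3 = 18/3 = 6
  s[C,C] = ((2)·(2) + (2)·(2) + (-3)·(-3) + (-1)·(-1)) / 3 = 18/3 = 6
  Sample standard deviations s_i = √(s[i,i]):
  s(A) = √(8) = 2.8284
  s(B) = √(8.6667) = 2.9439
  s(C) = √(6) = 2.4495

Step 3 — r_{ij} = s_{ij} / (s_i · s_j):
  r[A,A] = 1 (diagonal).
  r[A,B] = 8 / (2.8284 · 2.9439) = 8 / 8.3267 = 0.9608
  r[A,C] = 5.3333 / (2.8284 · 2.4495) = 5.3333 / 6.9282 = 0.7698
  r[B,B] = 1 (diagonal).
  r[B,C] = 6 / (2.9439 · 2.4495) = 6 / 7.2111 = 0.8321
  r[C,C] = 1 (diagonal).

R is symmetric with unit diagonal. Assembling:

R = [[1, 0.9608, 0.7698],
 [0.9608, 1, 0.8321],
 [0.7698, 0.8321, 1]]


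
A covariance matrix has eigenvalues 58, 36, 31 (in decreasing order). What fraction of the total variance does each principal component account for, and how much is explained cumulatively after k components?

Step 1 — total variance = trace(Sigma) = Σ λ_i = 58 + 36 + 31 = 125.

Step 2 — fraction explained by component i = λ_i / Σ λ:
  PC1: 58/125 = 0.464
  PC2: 36/125 = 0.288
  PC3: 31/125 = 0.248

Step 3 — cumulative fraction after k components = (λ_1 + ... + λ_k) / Σ λ:
  k = 1: 58/125 = 0.464
  k = 2: (58 + 36)/125 = 94/125 = 0.752
  k = 3: (58 + 36 + 31)/125 = 125/125 = 1

Summary (fraction, with percent):

explained: PC1 0.464 (46.4%), PC2 0.288 (28.8%), PC3 0.248 (24.8%);  cumulative: 0.464, 0.752, 1


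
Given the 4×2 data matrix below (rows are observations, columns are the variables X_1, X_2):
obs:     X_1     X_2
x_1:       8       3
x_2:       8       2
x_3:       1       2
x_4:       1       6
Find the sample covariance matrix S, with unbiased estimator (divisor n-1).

Step 1 — column means:
  mean(X_1) = (8 + 8 + 1 + 1) / 4 = 18/4 = 4.5
  mean(X_2) = (3 + 2 + 2 + 6) / 4 = 13/4 = 3.25

Step 2 — sample covariance S[i,j] = (1/(n-1)) · Σ_k (x_{k,i} - mean_i) · (x_{k,j} - mean_j), with n-1 = 3.
  S[X_1,X_1] = ((3.5)·(3.5) + (3.5)·(3.5) + (-3.5)·(-3.5) + (-3.5)·(-3.5)) / 3 = 49/3 = 16.3333
  S[X_1,X_2] = ((3.5)·(-0.25) + (3.5)·(-1.25) + (-3.5)·(-1.25) + (-3.5)·(2.75)) / 3 = -10.5/3 = -3.5
  S[X_2,X_2] = ((-0.25)·(-0.25) + (-1.25)·(-1.25) + (-1.25)·(-1.25) + (2.75)·(2.75)) / 3 = 10.75/3 = 3.5833

S is symmetric (S[j,i] = S[i,j]). Assembling:

S = [[16.3333, -3.5],
 [-3.5, 3.5833]]


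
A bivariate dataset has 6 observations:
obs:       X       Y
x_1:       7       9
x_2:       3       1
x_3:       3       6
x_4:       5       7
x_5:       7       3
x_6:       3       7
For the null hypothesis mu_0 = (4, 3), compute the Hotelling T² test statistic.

Step 1 — sample mean vector:
  mean(X) = (7 + 3 + 3 + 5 + 7 + 3) / 6 = 28/6 = 4.6667
  mean(Y) = (9 + 1 + 6 + 7 + 3 + 7) / 6 = 33/6 = 5.5
  x̄ = (4.6667, 5.5),  deviation x̄ - mu_0 = (4.6667, 5.5) - (4, 3) = (0.6667, 2.5).

Step 2 — sample covariance matrix, S[i,j] = (1/(n-1)) · Σ_k (x_{k,i} - mean_i) · (x_{k,j} - mean_j), divisor n-1 = 5:
  S[X,X] = ((2.3333)·(2.3333) + (-1.6667)·(-1.6667) + (-1.6667)·(-1.6667) + (0.3333)·(0.3333) + (2.3333)·(2.3333) + (-1.6667)·(-1.6667)) / 5 = 19.3333/5 = 3.8667
  S[X,Y] = ((2.3333)·(3.5) + (-1.6667)·(-4.5) + (-1.6667)·(0.5) + (0.3333)·(1.5) + (2.3333)·(-2.5) + (-1.6667)·(1.5)) / 5 = 7/5 = 1.4
  S[Y,Y] = ((3.5)·(3.5) + (-4.5)·(-4.5) + (0.5)·(0.5) + (1.5)·(1.5) + (-2.5)·(-2.5) + (1.5)·(1.5)) / 5 = 43.5/5 = 8.7
  S = [[3.8667, 1.4],
 [1.4, 8.7]].

Step 3 — invert S. det(S) = 3.8667·8.7 - (1.4)² = 31.68.
  S^{-1} = (1/det) · [[d, -b], [-b, a]] = [[0.2746, -0.0442],
 [-0.0442, 0.1221]].

Step 4 — quadratic form (x̄ - mu_0)^T · S^{-1} · (x̄ - mu_0):
  S^{-1} · (x̄ - mu_0) = (0.0726, 0.2757),
  (x̄ - mu_0)^T · [...] = (0.6667)·(0.0726) + (2.5)·(0.2757) = 0.7376.

Step 5 — scale by n: T² = 6 · 0.7376 = 4.4255.

T² ≈ 4.4255


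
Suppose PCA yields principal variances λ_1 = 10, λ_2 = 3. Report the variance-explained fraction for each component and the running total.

Step 1 — total variance = trace(Sigma) = Σ λ_i = 10 + 3 = 13.

Step 2 — fraction explained by component i = λ_i / Σ λ:
  PC1: 10/13 = 0.7692
  PC2: 3/13 = 0.2308

Step 3 — cumulative fraction after k components = (λ_1 + ... + λ_k) / Σ λ:
  k = 1: 10/13 = 0.7692
  k = 2: (10 + 3)/13 = 13/13 = 1

Summary (fraction, with percent):

explained: PC1 0.7692 (76.92%), PC2 0.2308 (23.08%);  cumulative: 0.7692, 1


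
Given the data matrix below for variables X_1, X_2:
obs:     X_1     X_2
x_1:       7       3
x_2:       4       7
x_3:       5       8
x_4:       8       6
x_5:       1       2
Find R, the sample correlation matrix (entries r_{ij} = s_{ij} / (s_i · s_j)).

Step 1 — column means:
  mean(X_1) = (7 + 4 + 5 + 8 + 1) / 5 = 25/5 = 5
  mean(X_2) = (3 + 7 + 8 + 6 + 2) / 5 = 26/5 = 5.2

Step 2 — sample variances and covariances s[i,j] = (1/(n-1)) · Σ_k (x_{k,i} - mean_i) · (x_{k,j} - mean_j), with n-1 = 4:
  s[X_1,X_1] = ((2)·(2) + (-1)·(-1) + (0)·(0) + (3)·(3) + (-4)·(-4)) / 4 = 30/4 = 7.5
  s[X_1,X_2] = ((2)·(-2.2) + (-1)·(1.8) + (0)·(2.8) + (3)·(0.8) + (-4)·(-3.2)) / 4 = 9/4 = 2.25
  s[X_2,X_2] = ((-2.2)·(-2.2) + (1.8)·(1.8) + (2.8)·(2.8) + (0.8)·(0.8) + (-3.2)·(-3.2)) / 4 = 26.8/4 = 6.7
  Sample standard deviations s_i = √(s[i,i]):
  s(X_1) = √(7.5) = 2.7386
  s(X_2) = √(6.7) = 2.5884

Step 3 — r_{ij} = s_{ij} / (s_i · s_j):
  r[X_1,X_1] = 1 (diagonal).
  r[X_1,X_2] = 2.25 / (2.7386 · 2.5884) = 2.25 / 7.0887 = 0.3174
  r[X_2,X_2] = 1 (diagonal).

R is symmetric with unit diagonal. Assembling:

R = [[1, 0.3174],
 [0.3174, 1]]


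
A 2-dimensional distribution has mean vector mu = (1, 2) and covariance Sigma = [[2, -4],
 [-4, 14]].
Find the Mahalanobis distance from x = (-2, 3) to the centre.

Step 1 — centre the observation: (x - mu) = (-3, 1).

Step 2 — invert Sigma. det(Sigma) = 2·14 - (-4)² = 12.
  Sigma^{-1} = (1/det) · [[d, -b], [-b, a]] = [[1.1667, 0.3333],
 [0.3333, 0.1667]].

Step 3 — form the quadratic (x - mu)^T · Sigma^{-1} · (x - mu):
  Sigma^{-1} · (x - mu) = (-3.1667, -0.8333).
  (x - mu)^T · [Sigma^{-1} · (x - mu)] = (-3)·(-3.1667) + (1)·(-0.8333) = 8.6667.

Step 4 — take square root: d = √(8.6667) ≈ 2.9439.

d(x, mu) = √(8.6667) ≈ 2.9439


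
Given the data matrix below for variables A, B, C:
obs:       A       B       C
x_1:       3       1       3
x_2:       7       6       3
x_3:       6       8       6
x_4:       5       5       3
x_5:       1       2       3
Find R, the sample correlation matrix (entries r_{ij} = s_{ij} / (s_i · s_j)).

Step 1 — column means:
  mean(A) = (3 + 7 + 6 + 5 + 1) / 5 = 22/5 = 4.4
  mean(B) = (1 + 6 + 8 + 5 + 2) / 5 = 22/5 = 4.4
  mean(C) = (3 + 3 + 6 + 3 + 3) / 5 = 18/5 = 3.6

Step 2 — sample variances and covariances s[i,j] = (1/(n-1)) · Σ_k (x_{k,i} - mean_i) · (x_{k,j} - mean_j), with n-1 = 4:
  s[A,A] = ((-1.4)·(-1.4) + (2.6)·(2.6) + (1.6)·(1.6) + (0.6)·(0.6) + (-3.4)·(-3.4)) / 4 = 23.2/4 = 5.8
  s[A,B] = ((-1.4)·(-3.4) + (2.6)·(1.6) + (1.6)·(3.6) + (0.6)·(0.6) + (-3.4)·(-2.4)) / 4 = 23.2/4 = 5.8
  s[A,C] = ((-1.4)·(-0.6) + (2.6)·(-0.6) + (1.6)·(2.4) + (0.6)·(-0.6) + (-3.4)·(-0.6)) / 4 = 4.8/4 = 1.2
  s[B,B] = ((-3.4)·(-3.4) + (1.6)·(1.6) + (3.6)·(3.6) + (0.6)·(0.6) + (-2.4)·(-2.4)) / 4 = 33.2/4 = 8.3
  s[B,C] = ((-3.4)·(-0.6) + (1.6)·(-0.6) + (3.6)·(2.4) + (0.6)·(-0.6) + (-2.4)·(-0.6)) / 4 = 10.8/4 = 2.7
  s[C,C] = ((-0.6)·(-0.6) + (-0.6)·(-0.6) + (2.4)·(2.4) + (-0.6)·(-0.6) + (-0.6)·(-0.6)) / 4 = 7.2/4 = 1.8
  Sample standard deviations s_i = √(s[i,i]):
  s(A) = √(5.8) = 2.4083
  s(B) = √(8.3) = 2.881
  s(C) = √(1.8) = 1.3416

Step 3 — r_{ij} = s_{ij} / (s_i · s_j):
  r[A,A] = 1 (diagonal).
  r[A,B] = 5.8 / (2.4083 · 2.881) = 5.8 / 6.9383 = 0.8359
  r[A,C] = 1.2 / (2.4083 · 1.3416) = 1.2 / 3.2311 = 0.3714
  r[B,B] = 1 (diagonal).
  r[B,C] = 2.7 / (2.881 · 1.3416) = 2.7 / 3.8652 = 0.6985
  r[C,C] = 1 (diagonal).

R is symmetric with unit diagonal. Assembling:

R = [[1, 0.8359, 0.3714],
 [0.8359, 1, 0.6985],
 [0.3714, 0.6985, 1]]


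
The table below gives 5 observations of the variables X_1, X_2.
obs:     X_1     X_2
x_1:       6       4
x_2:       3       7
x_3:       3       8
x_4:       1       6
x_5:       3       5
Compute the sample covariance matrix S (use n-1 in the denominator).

Step 1 — column means:
  mean(X_1) = (6 + 3 + 3 + 1 + 3) / 5 = 16/5 = 3.2
  mean(X_2) = (4 + 7 + 8 + 6 + 5) / 5 = 30/5 = 6

Step 2 — sample covariance S[i,j] = (1/(n-1)) · Σ_k (x_{k,i} - mean_i) · (x_{k,j} - mean_j), with n-1 = 4.
  S[X_1,X_1] = ((2.8)·(2.8) + (-0.2)·(-0.2) + (-0.2)·(-0.2) + (-2.2)·(-2.2) + (-0.2)·(-0.2)) / 4 = 12.8/4 = 3.2
  S[X_1,X_2] = ((2.8)·(-2) + (-0.2)·(1) + (-0.2)·(2) + (-2.2)·(0) + (-0.2)·(-1)) / 4 = -6/4 = -1.5
  S[X_2,X_2] = ((-2)·(-2) + (1)·(1) + (2)·(2) + (0)·(0) + (-1)·(-1)) / 4 = 10/4 = 2.5

S is symmetric (S[j,i] = S[i,j]). Assembling:

S = [[3.2, -1.5],
 [-1.5, 2.5]]


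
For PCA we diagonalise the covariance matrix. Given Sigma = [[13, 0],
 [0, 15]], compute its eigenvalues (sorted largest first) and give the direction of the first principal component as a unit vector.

Step 1 — characteristic polynomial of 2×2 Sigma:
  det(Sigma - λI) = λ² - trace · λ + det = 0.
  trace = 13 + 15 = 28, det = 13·15 - (0)² = 195.
Step 2 — discriminant:
  Δ = trace² - 4·det = 784 - 780 = 4.
Step 3 — eigenvalues:
  λ = (trace ± √Δ)/2 = (28 ± 2)/2,
  λ_1 = 15,  λ_2 = 13.

Step 4 — unit eigenvector for λ_1: Sigma is diagonal, so its eigenvectors are the coordinate axes. λ_1 = 15 is the diagonal entry on the second coordinate axis, hence
  v_1 = (0, 1) (||v_1|| = 1).

λ_1 = 15,  λ_2 = 13;  v_1 ≈ (0, 1)


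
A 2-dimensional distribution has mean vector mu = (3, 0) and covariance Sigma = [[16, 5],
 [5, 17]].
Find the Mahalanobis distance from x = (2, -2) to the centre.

Step 1 — centre the observation: (x - mu) = (-1, -2).

Step 2 — invert Sigma. det(Sigma) = 16·17 - (5)² = 247.
  Sigma^{-1} = (1/det) · [[d, -b], [-b, a]] = [[0.0688, -0.0202],
 [-0.0202, 0.0648]].

Step 3 — form the quadratic (x - mu)^T · Sigma^{-1} · (x - mu):
  Sigma^{-1} · (x - mu) = (-0.0283, -0.1093).
  (x - mu)^T · [Sigma^{-1} · (x - mu)] = (-1)·(-0.0283) + (-2)·(-0.1093) = 0.247.

Step 4 — take square root: d = √(0.247) ≈ 0.497.

d(x, mu) = √(0.247) ≈ 0.497


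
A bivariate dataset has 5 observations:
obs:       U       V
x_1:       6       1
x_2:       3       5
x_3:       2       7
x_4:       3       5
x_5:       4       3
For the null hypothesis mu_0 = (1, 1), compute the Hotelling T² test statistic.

Step 1 — sample mean vector:
  mean(U) = (6 + 3 + 2 + 3 + 4) / 5 = 18/5 = 3.6
  mean(V) = (1 + 5 + 7 + 5 + 3) / 5 = 21/5 = 4.2
  x̄ = (3.6, 4.2),  deviation x̄ - mu_0 = (3.6, 4.2) - (1, 1) = (2.6, 3.2).

Step 2 — sample covariance matrix, S[i,j] = (1/(n-1)) · Σ_k (x_{k,i} - mean_i) · (x_{k,j} - mean_j), divisor n-1 = 4:
  S[U,U] = ((2.4)·(2.4) + (-0.6)·(-0.6) + (-1.6)·(-1.6) + (-0.6)·(-0.6) + (0.4)·(0.4)) / 4 = 9.2/4 = 2.3
  S[U,V] = ((2.4)·(-3.2) + (-0.6)·(0.8) + (-1.6)·(2.8) + (-0.6)·(0.8) + (0.4)·(-1.2)) / 4 = -13.6/4 = -3.4
  S[V,V] = ((-3.2)·(-3.2) + (0.8)·(0.8) + (2.8)·(2.8) + (0.8)·(0.8) + (-1.2)·(-1.2)) / 4 = 20.8/4 = 5.2
  S = [[2.3, -3.4],
 [-3.4, 5.2]].

Step 3 — invert S. det(S) = 2.3·5.2 - (-3.4)² = 0.4.
  S^{-1} = (1/det) · [[d, -b], [-b, a]] = [[13, 8.5],
 [8.5, 5.75]].

Step 4 — quadratic form (x̄ - mu_0)^T · S^{-1} · (x̄ - mu_0):
  S^{-1} · (x̄ - mu_0) = (61, 40.5),
  (x̄ - mu_0)^T · [...] = (2.6)·(61) + (3.2)·(40.5) = 288.2.

Step 5 — scale by n: T² = 5 · 288.2 = 1441.

T² ≈ 1441


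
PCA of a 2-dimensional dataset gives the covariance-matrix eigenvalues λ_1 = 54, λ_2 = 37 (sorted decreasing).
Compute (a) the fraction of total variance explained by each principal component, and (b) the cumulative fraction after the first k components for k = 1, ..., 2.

Step 1 — total variance = trace(Sigma) = Σ λ_i = 54 + 37 = 91.

Step 2 — fraction explained by component i = λ_i / Σ λ:
  PC1: 54/91 = 0.5934
  PC2: 37/91 = 0.4066

Step 3 — cumulative fraction after k components = (λ_1 + ... + λ_k) / Σ λ:
  k = 1: 54/91 = 0.5934
  k = 2: (54 + 37)/91 = 91/91 = 1

Summary (fraction, with percent):

explained: PC1 0.5934 (59.34%), PC2 0.4066 (40.66%);  cumulative: 0.5934, 1


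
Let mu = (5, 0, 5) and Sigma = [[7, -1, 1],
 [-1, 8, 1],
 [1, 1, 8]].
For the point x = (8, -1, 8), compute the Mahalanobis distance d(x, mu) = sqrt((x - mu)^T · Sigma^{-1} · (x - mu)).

Step 1 — centre the observation: (x - mu) = (3, -1, 3).

Step 2 — invert Sigma (cofactor / det for 3×3, or solve directly):
  Sigma^{-1} = [[0.1489, 0.0213, -0.0213],
 [0.0213, 0.13, -0.0189],
 [-0.0213, -0.0189, 0.13]].

Step 3 — form the quadratic (x - mu)^T · Sigma^{-1} · (x - mu):
  Sigma^{-1} · (x - mu) = (0.3617, -0.1229, 0.3452).
  (x - mu)^T · [Sigma^{-1} · (x - mu)] = (3)·(0.3617) + (-1)·(-0.1229) + (3)·(0.3452) = 2.2435.

Step 4 — take square root: d = √(2.2435) ≈ 1.4978.

d(x, mu) = √(2.2435) ≈ 1.4978


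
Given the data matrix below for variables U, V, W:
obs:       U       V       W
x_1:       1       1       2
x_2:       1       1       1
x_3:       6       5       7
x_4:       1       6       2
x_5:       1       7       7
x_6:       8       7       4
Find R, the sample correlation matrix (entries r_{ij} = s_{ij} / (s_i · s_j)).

Step 1 — column means:
  mean(U) = (1 + 1 + 6 + 1 + 1 + 8) / 6 = 18/6 = 3
  mean(V) = (1 + 1 + 5 + 6 + 7 + 7) / 6 = 27/6 = 4.5
  mean(W) = (2 + 1 + 7 + 2 + 7 + 4) / 6 = 23/6 = 3.8333

Step 2 — sample variances and covariances s[i,j] = (1/(n-1)) · Σ_k (x_{k,i} - mean_i) · (x_{k,j} - mean_j), with n-1 = 5:
  s[U,U] = ((-2)·(-2) + (-2)·(-2) + (3)·(3) + (-2)·(-2) + (-2)·(-2) + (5)·(5)) / 5 = 50/5 = 10
  s[U,V] = ((-2)·(-3.5) + (-2)·(-3.5) + (3)·(0.5) + (-2)·(1.5) + (-2)·(2.5) + (5)·(2.5)) / 5 = 20/5 = 4
  s[U,W] = ((-2)·(-1.8333) + (-2)·(-2.8333) + (3)·(3.1667) + (-2)·(-1.8333) + (-2)·(3.1667) + (5)·(0.1667)) / 5 = 17/5 = 3.4
  s[V,V] = ((-3.5)·(-3.5) + (-3.5)·(-3.5) + (0.5)·(0.5) + (1.5)·(1.5) + (2.5)·(2.5) + (2.5)·(2.5)) / 5 = 39.5/5 = 7.9
  s[V,W] = ((-3.5)·(-1.8333) + (-3.5)·(-2.8333) + (0.5)·(3.1667) + (1.5)·(-1.8333) + (2.5)·(3.1667) + (2.5)·(0.1667)) / 5 = 23.5/5 = 4.7
  s[W,W] = ((-1.8333)·(-1.8333) + (-2.8333)·(-2.8333) + (3.1667)·(3.1667) + (-1.8333)·(-1.8333) + (3.1667)·(3.1667) + (0.1667)·(0.1667)) / 5 = 34.8333/5 = 6.9667
  Sample standard deviations s_i = √(s[i,i]):
  s(U) = √(10) = 3.1623
  s(V) = √(7.9) = 2.8107
  s(W) = √(6.9667) = 2.6394

Step 3 — r_{ij} = s_{ij} / (s_i · s_j):
  r[U,U] = 1 (diagonal).
  r[U,V] = 4 / (3.1623 · 2.8107) = 4 / 8.8882 = 0.45
  r[U,W] = 3.4 / (3.1623 · 2.6394) = 3.4 / 8.3467 = 0.4073
  r[V,V] = 1 (diagonal).
  r[V,W] = 4.7 / (2.8107 · 2.6394) = 4.7 / 7.4187 = 0.6335
  r[W,W] = 1 (diagonal).

R is symmetric with unit diagonal. Assembling:

R = [[1, 0.45, 0.4073],
 [0.45, 1, 0.6335],
 [0.4073, 0.6335, 1]]


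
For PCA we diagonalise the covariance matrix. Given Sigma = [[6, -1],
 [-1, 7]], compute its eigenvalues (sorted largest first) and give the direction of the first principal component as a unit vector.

Step 1 — characteristic polynomial of 2×2 Sigma:
  det(Sigma - λI) = λ² - trace · λ + det = 0.
  trace = 6 + 7 = 13, det = 6·7 - (-1)² = 41.
Step 2 — discriminant:
  Δ = trace² - 4·det = 169 - 164 = 5.
Step 3 — eigenvalues:
  λ = (trace ± √Δ)/2 = (13 ± 2.2361)/2,
  λ_1 = 7.618,  λ_2 = 5.382.

Step 4 — unit eigenvector for λ_1: solve (Sigma - λ_1 I)v = 0. First row:
  (6 - 7.618)·v_x + (-1)·v_y = 0, i.e. (-1.618)·v_x + (-1)·v_y = 0,
  so v ∝ (b, λ_1 - a) = (-1, 1.618); multiply by -1 so the first entry is positive: u = (1, -1.618).
  ||u|| = √((1)² + (-1.618)²) = √(3.618) ≈ 1.9021,
  v_1 = u/||u|| ≈ (0.5257, -0.8507) (||v_1|| = 1).

λ_1 = 7.618,  λ_2 = 5.382;  v_1 ≈ (0.5257, -0.8507)


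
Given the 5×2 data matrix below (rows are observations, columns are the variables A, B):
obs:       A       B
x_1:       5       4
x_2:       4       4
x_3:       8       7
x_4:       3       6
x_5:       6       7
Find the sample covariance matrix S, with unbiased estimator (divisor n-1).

Step 1 — column means:
  mean(A) = (5 + 4 + 8 + 3 + 6) / 5 = 26/5 = 5.2
  mean(B) = (4 + 4 + 7 + 6 + 7) / 5 = 28/5 = 5.6

Step 2 — sample covariance S[i,j] = (1/(n-1)) · Σ_k (x_{k,i} - mean_i) · (x_{k,j} - mean_j), with n-1 = 4.
  S[A,A] = ((-0.2)·(-0.2) + (-1.2)·(-1.2) + (2.8)·(2.8) + (-2.2)·(-2.2) + (0.8)·(0.8)) / 4 = 14.8/4 = 3.7
  S[A,B] = ((-0.2)·(-1.6) + (-1.2)·(-1.6) + (2.8)·(1.4) + (-2.2)·(0.4) + (0.8)·(1.4)) / 4 = 6.4/4 = 1.6
  S[B,B] = ((-1.6)·(-1.6) + (-1.6)·(-1.6) + (1.4)·(1.4) + (0.4)·(0.4) + (1.4)·(1.4)) / 4 = 9.2/4 = 2.3

S is symmetric (S[j,i] = S[i,j]). Assembling:

S = [[3.7, 1.6],
 [1.6, 2.3]]


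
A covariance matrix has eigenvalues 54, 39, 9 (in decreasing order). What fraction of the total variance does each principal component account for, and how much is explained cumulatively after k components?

Step 1 — total variance = trace(Sigma) = Σ λ_i = 54 + 39 + 9 = 102.

Step 2 — fraction explained by component i = λ_i / Σ λ:
  PC1: 54/102 = 0.5294
  PC2: 39/102 = 0.3824
  PC3: 9/102 = 0.0882

Step 3 — cumulative fraction after k components = (λ_1 + ... + λ_k) / Σ λ:
  k = 1: 54/102 = 0.5294
  k = 2: (54 + 39)/102 = 93/102 = 0.9118
  k = 3: (54 + 39 + 9)/102 = 102/102 = 1

Summary (fraction, with percent):

explained: PC1 0.5294 (52.94%), PC2 0.3824 (38.24%), PC3 0.0882 (8.82%);  cumulative: 0.5294, 0.9118, 1


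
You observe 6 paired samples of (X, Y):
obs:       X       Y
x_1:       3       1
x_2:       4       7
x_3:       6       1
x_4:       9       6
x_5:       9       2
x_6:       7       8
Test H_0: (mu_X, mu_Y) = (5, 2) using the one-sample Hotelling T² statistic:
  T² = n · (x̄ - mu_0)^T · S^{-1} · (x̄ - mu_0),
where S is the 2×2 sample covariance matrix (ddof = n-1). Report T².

Step 1 — sample mean vector:
  mean(X) = (3 + 4 + 6 + 9 + 9 + 7) / 6 = 38/6 = 6.3333
  mean(Y) = (1 + 7 + 1 + 6 + 2 + 8) / 6 = 25/6 = 4.1667
  x̄ = (6.3333, 4.1667),  deviation x̄ - mu_0 = (6.3333, 4.1667) - (5, 2) = (1.3333, 2.1667).

Step 2 — sample covariance matrix, S[i,j] = (1/(n-1)) · Σ_k (x_{k,i} - mean_i) · (x_{k,j} - mean_j), divisor n-1 = 5:
  S[X,X] = ((-3.3333)·(-3.3333) + (-2.3333)·(-2.3333) + (-0.3333)·(-0.3333) + (2.6667)·(2.6667) + (2.6667)·(2.6667) + (0.6667)·(0.6667)) / 5 = 31.3333/5 = 6.2667
  S[X,Y] = ((-3.3333)·(-3.1667) + (-2.3333)·(2.8333) + (-0.3333)·(-3.1667) + (2.6667)·(1.8333) + (2.6667)·(-2.1667) + (0.6667)·(3.8333)) / 5 = 6.6667/5 = 1.3333
  S[Y,Y] = ((-3.1667)·(-3.1667) + (2.8333)·(2.8333) + (-3.1667)·(-3.1667) + (1.8333)·(1.8333) + (-2.1667)·(-2.1667) + (3.8333)·(3.8333)) / 5 = 50.8333/5 = 10.1667
  S = [[6.2667, 1.3333],
 [1.3333, 10.1667]].

Step 3 — invert S. det(S) = 6.2667·10.1667 - (1.3333)² = 61.9333.
  S^{-1} = (1/det) · [[d, -b], [-b, a]] = [[0.1642, -0.0215],
 [-0.0215, 0.1012]].

Step 4 — quadratic form (x̄ - mu_0)^T · S^{-1} · (x̄ - mu_0):
  S^{-1} · (x̄ - mu_0) = (0.1722, 0.1905),
  (x̄ - mu_0)^T · [...] = (1.3333)·(0.1722) + (2.1667)·(0.1905) = 0.6424.

Step 5 — scale by n: T² = 6 · 0.6424 = 3.8547.

T² ≈ 3.8547


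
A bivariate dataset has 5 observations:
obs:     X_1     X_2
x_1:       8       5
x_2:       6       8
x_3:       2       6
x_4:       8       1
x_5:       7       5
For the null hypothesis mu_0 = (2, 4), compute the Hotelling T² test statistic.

Step 1 — sample mean vector:
  mean(X_1) = (8 + 6 + 2 + 8 + 7) / 5 = 31/5 = 6.2
  mean(X_2) = (5 + 8 + 6 + 1 + 5) / 5 = 25/5 = 5
  x̄ = (6.2, 5),  deviation x̄ - mu_0 = (6.2, 5) - (2, 4) = (4.2, 1).

Step 2 — sample covariance matrix, S[i,j] = (1/(n-1)) · Σ_k (x_{k,i} - mean_i) · (x_{k,j} - mean_j), divisor n-1 = 4:
  S[X_1,X_1] = ((1.8)·(1.8) + (-0.2)·(-0.2) + (-4.2)·(-4.2) + (1.8)·(1.8) + (0.8)·(0.8)) / 4 = 24.8/4 = 6.2
  S[X_1,X_2] = ((1.8)·(0) + (-0.2)·(3) + (-4.2)·(1) + (1.8)·(-4) + (0.8)·(0)) / 4 = -12/4 = -3
  S[X_2,X_2] = ((0)·(0) + (3)·(3) + (1)·(1) + (-4)·(-4) + (0)·(0)) / 4 = 26/4 = 6.5
  S = [[6.2, -3],
 [-3, 6.5]].

Step 3 — invert S. det(S) = 6.2·6.5 - (-3)² = 31.3.
  S^{-1} = (1/det) · [[d, -b], [-b, a]] = [[0.2077, 0.0958],
 [0.0958, 0.1981]].

Step 4 — quadratic form (x̄ - mu_0)^T · S^{-1} · (x̄ - mu_0):
  S^{-1} · (x̄ - mu_0) = (0.9681, 0.6006),
  (x̄ - mu_0)^T · [...] = (4.2)·(0.9681) + (1)·(0.6006) = 4.6665.

Step 5 — scale by n: T² = 5 · 4.6665 = 23.3323.

T² ≈ 23.3323


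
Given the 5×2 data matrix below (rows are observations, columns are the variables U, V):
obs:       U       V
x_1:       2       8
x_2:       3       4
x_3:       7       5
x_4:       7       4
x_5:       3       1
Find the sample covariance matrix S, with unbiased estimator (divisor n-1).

Step 1 — column means:
  mean(U) = (2 + 3 + 7 + 7 + 3) / 5 = 22/5 = 4.4
  mean(V) = (8 + 4 + 5 + 4 + 1) / 5 = 22/5 = 4.4

Step 2 — sample covariance S[i,j] = (1/(n-1)) · Σ_k (x_{k,i} - mean_i) · (x_{k,j} - mean_j), with n-1 = 4.
  S[U,U] = ((-2.4)·(-2.4) + (-1.4)·(-1.4) + (2.6)·(2.6) + (2.6)·(2.6) + (-1.4)·(-1.4)) / 4 = 23.2/4 = 5.8
  S[U,V] = ((-2.4)·(3.6) + (-1.4)·(-0.4) + (2.6)·(0.6) + (2.6)·(-0.4) + (-1.4)·(-3.4)) / 4 = -2.8/4 = -0.7
  S[V,V] = ((3.6)·(3.6) + (-0.4)·(-0.4) + (0.6)·(0.6) + (-0.4)·(-0.4) + (-3.4)·(-3.4)) / 4 = 25.2/4 = 6.3

S is symmetric (S[j,i] = S[i,j]). Assembling:

S = [[5.8, -0.7],
 [-0.7, 6.3]]


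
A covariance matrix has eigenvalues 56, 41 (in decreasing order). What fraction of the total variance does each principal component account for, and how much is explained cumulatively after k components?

Step 1 — total variance = trace(Sigma) = Σ λ_i = 56 + 41 = 97.

Step 2 — fraction explained by component i = λ_i / Σ λ:
  PC1: 56/97 = 0.5773
  PC2: 41/97 = 0.4227

Step 3 — cumulative fraction after k components = (λ_1 + ... + λ_k) / Σ λ:
  k = 1: 56/97 = 0.5773
  k = 2: (56 + 41)/97 = 97/97 = 1

Summary (fraction, with percent):

explained: PC1 0.5773 (57.73%), PC2 0.4227 (42.27%);  cumulative: 0.5773, 1


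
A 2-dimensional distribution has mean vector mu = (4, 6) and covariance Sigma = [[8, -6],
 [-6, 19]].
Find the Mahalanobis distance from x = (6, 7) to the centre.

Step 1 — centre the observation: (x - mu) = (2, 1).

Step 2 — invert Sigma. det(Sigma) = 8·19 - (-6)² = 116.
  Sigma^{-1} = (1/det) · [[d, -b], [-b, a]] = [[0.1638, 0.0517],
 [0.0517, 0.069]].

Step 3 — form the quadratic (x - mu)^T · Sigma^{-1} · (x - mu):
  Sigma^{-1} · (x - mu) = (0.3793, 0.1724).
  (x - mu)^T · [Sigma^{-1} · (x - mu)] = (2)·(0.3793) + (1)·(0.1724) = 0.931.

Step 4 — take square root: d = √(0.931) ≈ 0.9649.

d(x, mu) = √(0.931) ≈ 0.9649


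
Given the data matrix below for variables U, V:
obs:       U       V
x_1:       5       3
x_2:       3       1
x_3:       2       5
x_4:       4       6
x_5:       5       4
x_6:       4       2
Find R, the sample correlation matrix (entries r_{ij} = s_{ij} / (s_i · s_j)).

Step 1 — column means:
  mean(U) = (5 + 3 + 2 + 4 + 5 + 4) / 6 = 23/6 = 3.8333
  mean(V) = (3 + 1 + 5 + 6 + 4 + 2) / 6 = 21/6 = 3.5

Step 2 — sample variances and covariances s[i,j] = (1/(n-1)) · Σ_k (x_{k,i} - mean_i) · (x_{k,j} - mean_j), with n-1 = 5:
  s[U,U] = ((1.1667)·(1.1667) + (-0.8333)·(-0.8333) + (-1.8333)·(-1.8333) + (0.1667)·(0.1667) + (1.1667)·(1.1667) + (0.1667)·(0.1667)) / 5 = 6.8333/5 = 1.3667
  s[U,V] = ((1.1667)·(-0.5) + (-0.8333)·(-2.5) + (-1.8333)·(1.5) + (0.1667)·(2.5) + (1.1667)·(0.5) + (0.1667)·(-1.5)) / 5 = -0.5/5 = -0.1
  s[V,V] = ((-0.5)·(-0.5) + (-2.5)·(-2.5) + (1.5)·(1.5) + (2.5)·(2.5) + (0.5)·(0.5) + (-1.5)·(-1.5)) / 5 = 17.5/5 = 3.5
  Sample standard deviations s_i = √(s[i,i]):
  s(U) = √(1.3667) = 1.169
  s(V) = √(3.5) = 1.8708

Step 3 — r_{ij} = s_{ij} / (s_i · s_j):
  r[U,U] = 1 (diagonal).
  r[U,V] = -0.1 / (1.169 · 1.8708) = -0.1 / 2.1871 = -0.0457
  r[V,V] = 1 (diagonal).

R is symmetric with unit diagonal. Assembling:

R = [[1, -0.0457],
 [-0.0457, 1]]
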